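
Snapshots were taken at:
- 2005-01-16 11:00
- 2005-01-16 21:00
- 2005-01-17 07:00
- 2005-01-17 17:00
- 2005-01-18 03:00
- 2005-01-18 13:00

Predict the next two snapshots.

2005-01-18 23:00, 2005-01-19 09:00

Spacing: 10, 10, 10, 10, 10 h — constant 10 h.
2005-01-18 13:00 + 10 h = 2005-01-18 23:00.
2005-01-18 23:00 + 10 h = 2005-01-19 09:00.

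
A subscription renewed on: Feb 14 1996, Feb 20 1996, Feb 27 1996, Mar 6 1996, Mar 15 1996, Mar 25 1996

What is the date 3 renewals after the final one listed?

The spacing grows by 1 each time: 6, 7, 8, 9, 10 days.
Next gap: 11 days. Mar 25 1996 + 11 days = Apr 5 1996.
Next gap: 12 days. Apr 5 1996 + 12 days = Apr 17 1996.
Next gap: 13 days. Apr 17 1996 + 13 days = Apr 30 1996.

Apr 30 1996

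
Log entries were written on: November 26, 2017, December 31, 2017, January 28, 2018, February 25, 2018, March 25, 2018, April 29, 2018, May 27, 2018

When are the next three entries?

These are Sundays with 35, 28, 28, 28, 35, 28-day gaps.
Each is the final Sunday of its month — December 31, 2017 is past the 28th, so '4th Sunday' doesn't fit.
Last Sunday of June 2018: June 24, 2018.
Last Sunday of July 2018: July 29, 2018.
Last Sunday of August 2018: August 26, 2018.

June 24, 2018; July 29, 2018; August 26, 2018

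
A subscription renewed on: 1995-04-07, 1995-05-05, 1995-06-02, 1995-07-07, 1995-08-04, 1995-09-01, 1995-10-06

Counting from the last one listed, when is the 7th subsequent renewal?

1996-05-03

All dates are Fridays, 28, 28, 35, 28, 28, 35 days apart.
Specifically, the 1st Friday of each month.
1st Friday of November 1995: 1995-11-03.
1st Friday of December 1995: 1995-12-01.
1st Friday of January 1996: 1996-01-05.
February 1996 — 1st Friday is 1996-02-02.
1st Friday of March 1996: 1996-03-01.
1st Friday of April 1996: 1996-04-05.
May 1996 — 1st Friday is 1996-05-03.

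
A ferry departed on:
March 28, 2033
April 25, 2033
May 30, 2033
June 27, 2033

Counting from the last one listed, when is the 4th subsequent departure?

October 31, 2033

All Mondays; the gaps (28, 35, 28) vary with month length.
This is the last Monday of each month.
Last Monday of July 2033: July 25, 2033.
Last Monday of August 2033: August 29, 2033.
September 2033 ends with Monday September 26, 2033.
October 2033 ends with Monday October 31, 2033.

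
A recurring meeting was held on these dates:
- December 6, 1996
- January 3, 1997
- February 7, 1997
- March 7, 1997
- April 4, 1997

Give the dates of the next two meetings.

Gaps: 28, 35, 28, 28 days — a mix of 28 and 35. Every date is a Friday.
Each is the 1st Friday of its month.
1st Friday of May 1997: May 2, 1997.
1st Friday of June 1997: June 6, 1997.

May 2, 1997; June 6, 1997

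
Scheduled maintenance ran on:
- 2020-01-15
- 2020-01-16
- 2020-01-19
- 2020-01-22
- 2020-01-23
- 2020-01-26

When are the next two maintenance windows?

2020-01-29, 2020-01-30

Gaps: 1, 3, 3, 1, 3 days — not constant, but cyclic with period 3.
The events fall on every Wednesday, Thursday and Sunday.
Next Wednesday: 2020-01-29.
The following Thursday is 2020-01-30.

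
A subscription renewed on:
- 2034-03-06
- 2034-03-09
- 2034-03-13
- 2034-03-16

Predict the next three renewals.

Gaps: 3, 4, 3 days — not constant, but cyclic with period 2.
The events fall on every Monday and Thursday.
The following Monday is 2034-03-20.
Next Thursday: 2034-03-23.
The following Monday is 2034-03-27.

2034-03-20, 2034-03-23, 2034-03-27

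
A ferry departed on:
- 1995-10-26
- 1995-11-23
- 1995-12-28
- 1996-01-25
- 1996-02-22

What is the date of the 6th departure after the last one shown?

1996-08-22

All dates are Thursdays, 28, 35, 28, 28 days apart.
Specifically, the 4th Thursday of each month.
4th Thursday of March 1996: 1996-03-28.
April 1996 — 4th Thursday is 1996-04-25.
4th Thursday of May 1996: 1996-05-23.
4th Thursday of June 1996: 1996-06-27.
July 1996 — 4th Thursday is 1996-07-25.
August 1996 — 4th Thursday is 1996-08-22.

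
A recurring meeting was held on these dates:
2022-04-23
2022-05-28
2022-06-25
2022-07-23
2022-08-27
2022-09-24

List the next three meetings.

2022-10-22, 2022-11-26, 2022-12-24

All dates are Saturdays, 35, 28, 28, 35, 28 days apart.
Specifically, the 4th Saturday of each month.
October 2022 — 4th Saturday is 2022-10-22.
4th Saturday of November 2022: 2022-11-26.
December 2022 — 4th Saturday is 2022-12-24.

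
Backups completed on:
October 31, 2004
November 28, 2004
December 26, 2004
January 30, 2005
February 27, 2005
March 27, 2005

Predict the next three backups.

Every date is a Sunday; gaps 28, 28, 35, 28, 28 days.
Each is the last Sunday of its month (at least one falls on the 29th or later, ruling out '4th Sunday').
Last Sunday of April 2005: April 24, 2005.
Last Sunday of May 2005: May 29, 2005.
June 2005 ends with Sunday June 26, 2005.

April 24, 2005; May 29, 2005; June 26, 2005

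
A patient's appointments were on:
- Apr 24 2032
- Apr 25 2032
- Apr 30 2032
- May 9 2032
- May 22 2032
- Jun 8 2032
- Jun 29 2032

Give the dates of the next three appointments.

Jul 24 2032, Aug 22 2032, Sep 24 2032

The spacing grows by 4 each time: 1, 5, 9, 13, 17, 21 days.
Next gap: 25 days. Jun 29 2032 + 25 days = Jul 24 2032.
Next gap: 29 days. Jul 24 2032 + 29 days = Aug 22 2032.
Next gap: 33 days. Aug 22 2032 + 33 days = Sep 24 2032.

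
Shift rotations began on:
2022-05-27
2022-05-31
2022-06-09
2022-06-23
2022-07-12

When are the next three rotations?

The spacing grows by 5 each time: 4, 9, 14, 19 days.
Next gap: 24 days. 2022-07-12 + 24 days = 2022-08-05.
Next gap: 29 days. 2022-08-05 + 29 days = 2022-09-03.
Next gap: 34 days. 2022-09-03 + 34 days = 2022-10-07.

2022-08-05, 2022-09-03, 2022-10-07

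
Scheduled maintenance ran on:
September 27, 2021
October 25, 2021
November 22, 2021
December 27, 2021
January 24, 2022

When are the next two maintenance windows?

Gaps: 28, 28, 35, 28 days — a mix of 28 and 35. Every date is a Monday.
Each is the 4th Monday of its month.
February 2022 — 4th Monday is February 28, 2022.
4th Monday of March 2022: March 28, 2022.

February 28, 2022; March 28, 2022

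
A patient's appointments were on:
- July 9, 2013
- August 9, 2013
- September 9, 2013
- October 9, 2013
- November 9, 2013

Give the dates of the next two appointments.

Gaps: 31, 31, 30, 31 days — not constant. Every event is on the 9th of the month.
Pattern: the 9th of each month.
December 2013: December 9, 2013.
January 2014: January 9, 2014.

December 9, 2013; January 9, 2014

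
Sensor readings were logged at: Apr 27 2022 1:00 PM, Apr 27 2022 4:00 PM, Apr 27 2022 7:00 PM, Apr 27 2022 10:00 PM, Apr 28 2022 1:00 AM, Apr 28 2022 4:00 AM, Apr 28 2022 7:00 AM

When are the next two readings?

The interval is a steady 3 hours (3, 3, 3, 3, 3, 3).
Apr 28 2022 7:00 AM + 3 h = Apr 28 2022 10:00 AM.
Apr 28 2022 10:00 AM + 3 h = Apr 28 2022 1:00 PM.

Apr 28 2022 10:00 AM, Apr 28 2022 1:00 PM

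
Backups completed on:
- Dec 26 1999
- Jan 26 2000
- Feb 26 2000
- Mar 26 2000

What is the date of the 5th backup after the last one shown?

Each date is the 26th; the gaps (31, 31, 29) track the month lengths.
The rule is the 26th of each month.
Next: April 2000 → Apr 26 2000.
Next: May 2000 → May 26 2000.
June 2000: Jun 26 2000.
Next: July 2000 → Jul 26 2000.
August 2000: Aug 26 2000.

Aug 26 2000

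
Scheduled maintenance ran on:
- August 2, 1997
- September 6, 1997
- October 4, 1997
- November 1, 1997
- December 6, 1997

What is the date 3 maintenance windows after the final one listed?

Gaps: 35, 28, 28, 35 days — a mix of 28 and 35. Every date is a Saturday.
Each is the 1st Saturday of its month.
1st Saturday of January 1998: January 3, 1998.
February 1998 — 1st Saturday is February 7, 1998.
1st Saturday of March 1998: March 7, 1998.

March 7, 1998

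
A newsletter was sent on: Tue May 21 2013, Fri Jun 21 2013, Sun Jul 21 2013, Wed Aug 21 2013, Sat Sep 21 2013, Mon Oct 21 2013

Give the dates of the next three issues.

Thu Nov 21 2013, Sat Dec 21 2013, Tue Jan 21 2014

Each date is the 21st; the gaps (31, 30, 31, 31, 30) track the month lengths.
The rule is the 21st of each month.
November 2013: Thu Nov 21 2013.
December 2013: Sat Dec 21 2013.
Next: January 2014 → Tue Jan 21 2014.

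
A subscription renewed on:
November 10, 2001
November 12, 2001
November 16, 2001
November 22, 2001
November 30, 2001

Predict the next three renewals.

The spacing grows by 2 each time: 2, 4, 6, 8 days.
Next gap: 10 days. November 30, 2001 + 10 days = December 10, 2001.
Next gap: 12 days. December 10, 2001 + 12 days = December 22, 2001.
Next gap: 14 days. December 22, 2001 + 14 days = January 5, 2002.

December 10, 2001; December 22, 2001; January 5, 2002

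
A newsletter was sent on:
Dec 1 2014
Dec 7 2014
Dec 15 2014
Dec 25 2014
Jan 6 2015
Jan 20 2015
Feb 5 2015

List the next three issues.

The spacing grows by 2 each time: 6, 8, 10, 12, 14, 16 days.
Next gap: 18 days. Feb 5 2015 + 18 days = Feb 23 2015.
Next gap: 20 days. Feb 23 2015 + 20 days = Mar 15 2015.
Next gap: 22 days. Mar 15 2015 + 22 days = Apr 6 2015.

Feb 23 2015, Mar 15 2015, Apr 6 2015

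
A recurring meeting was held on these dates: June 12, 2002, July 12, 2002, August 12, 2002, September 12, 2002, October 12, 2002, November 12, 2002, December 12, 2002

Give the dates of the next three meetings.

Each date is the 12th; the gaps (30, 31, 31, 30, 31, 30) track the month lengths.
The rule is the 12th of each month.
Next: January 2003 → January 12, 2003.
February 2003: February 12, 2003.
Next: March 2003 → March 12, 2003.

January 12, 2003; February 12, 2003; March 12, 2003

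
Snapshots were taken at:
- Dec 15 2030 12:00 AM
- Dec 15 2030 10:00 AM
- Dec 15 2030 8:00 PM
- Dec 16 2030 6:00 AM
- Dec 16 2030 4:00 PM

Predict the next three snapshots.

Dec 17 2030 2:00 AM, Dec 17 2030 12:00 PM, Dec 17 2030 10:00 PM

Gaps: 10, 10, 10, 10 hours — each event is 10 hours after the previous one.
Dec 16 2030 4:00 PM + 10 h = Dec 17 2030 2:00 AM.
Dec 17 2030 2:00 AM + 10 h = Dec 17 2030 12:00 PM.
Dec 17 2030 12:00 PM + 10 h = Dec 17 2030 10:00 PM.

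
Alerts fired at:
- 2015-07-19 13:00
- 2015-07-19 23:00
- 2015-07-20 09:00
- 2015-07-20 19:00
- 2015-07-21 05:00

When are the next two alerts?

The interval is a steady 10 hours (10, 10, 10, 10).
2015-07-21 05:00 + 10 h = 2015-07-21 15:00.
2015-07-21 15:00 + 10 h = 2015-07-22 01:00.

2015-07-21 15:00, 2015-07-22 01:00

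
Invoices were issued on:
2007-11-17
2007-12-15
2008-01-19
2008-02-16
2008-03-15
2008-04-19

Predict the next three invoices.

2008-05-17, 2008-06-21, 2008-07-19

These are Saturdays at 28- or 35-day spacing (28, 35, 28, 28, 35).
The pattern: 3rd Saturday of the month.
May 2008 — 3rd Saturday is 2008-05-17.
3rd Saturday of June 2008: 2008-06-21.
3rd Saturday of July 2008: 2008-07-19.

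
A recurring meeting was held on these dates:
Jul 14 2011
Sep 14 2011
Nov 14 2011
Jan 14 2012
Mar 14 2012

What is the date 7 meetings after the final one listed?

May 14 2013

Each date is the 14th; the gaps (62, 61, 61, 60) track the month lengths.
The rule is the 14th of every 2 months.
Next: May 2012 → May 14 2012.
July 2012: Jul 14 2012.
September 2012: Sep 14 2012.
November 2012: Nov 14 2012.
January 2013: Jan 14 2013.
Next: March 2013 → Mar 14 2013.
Next: May 2013 → May 14 2013.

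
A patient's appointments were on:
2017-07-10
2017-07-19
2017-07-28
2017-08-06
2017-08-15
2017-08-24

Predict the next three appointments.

2017-09-02, 2017-09-11, 2017-09-20

Gaps between consecutive events: 9, 9, 9, 9, 9 days — a constant 9-day interval.
2017-08-24 + 9 days = 2017-09-02.
2017-09-02 + 9 days = 2017-09-11.
2017-09-11 + 9 days = 2017-09-20.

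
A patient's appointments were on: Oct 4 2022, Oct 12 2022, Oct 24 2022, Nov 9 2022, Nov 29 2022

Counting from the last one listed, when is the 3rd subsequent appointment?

Feb 21 2023

The spacing grows by 4 each time: 8, 12, 16, 20 days.
Next gap: 24 days. Nov 29 2022 + 24 days = Dec 23 2022.
Next gap: 28 days. Dec 23 2022 + 28 days = Jan 20 2023.
Next gap: 32 days. Jan 20 2023 + 32 days = Feb 21 2023.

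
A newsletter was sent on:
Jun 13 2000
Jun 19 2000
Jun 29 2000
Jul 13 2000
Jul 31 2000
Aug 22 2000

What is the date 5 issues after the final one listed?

The spacing grows by 4 each time: 6, 10, 14, 18, 22 days.
Next gap: 26 days. Aug 22 2000 + 26 days = Sep 17 2000.
Next gap: 30 days. Sep 17 2000 + 30 days = Oct 17 2000.
Next gap: 34 days. Oct 17 2000 + 34 days = Nov 20 2000.
Next gap: 38 days. Nov 20 2000 + 38 days = Dec 28 2000.
Next gap: 42 days. Dec 28 2000 + 42 days = Feb 8 2001.

Feb 8 2001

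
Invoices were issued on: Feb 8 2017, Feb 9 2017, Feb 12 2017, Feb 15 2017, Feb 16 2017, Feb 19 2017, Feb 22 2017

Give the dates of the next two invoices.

The gap pattern 1, 3, 3, 1, 3, 3 repeats every 3 events.
These are the Wednesdays, Thursdays and Sundays of each week.
The following Thursday is Feb 23 2017.
The following Sunday is Feb 26 2017.

Feb 23 2017, Feb 26 2017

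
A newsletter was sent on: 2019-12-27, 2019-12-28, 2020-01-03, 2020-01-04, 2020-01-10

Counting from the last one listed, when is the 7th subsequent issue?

2020-02-01

Gaps: 1, 6, 1, 6 days — not constant, but cyclic with period 2.
The events fall on every Friday and Saturday.
The following Saturday is 2020-01-11.
Next Friday: 2020-01-17.
Next Saturday: 2020-01-18.
The following Friday is 2020-01-24.
Next Saturday: 2020-01-25.
Next Friday: 2020-01-31.
The following Saturday is 2020-02-01.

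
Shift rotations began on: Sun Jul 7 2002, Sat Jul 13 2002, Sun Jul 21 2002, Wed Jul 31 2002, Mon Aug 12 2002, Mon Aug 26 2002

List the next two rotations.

The spacing grows by 2 each time: 6, 8, 10, 12, 14 days.
Next gap: 16 days. Mon Aug 26 2002 + 16 days = Wed Sep 11 2002.
Next gap: 18 days. Wed Sep 11 2002 + 18 days = Sun Sep 29 2002.

Wed Sep 11 2002, Sun Sep 29 2002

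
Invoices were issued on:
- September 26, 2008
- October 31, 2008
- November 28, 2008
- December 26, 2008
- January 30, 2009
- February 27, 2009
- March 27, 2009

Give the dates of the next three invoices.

April 24, 2009; May 29, 2009; June 26, 2009

These are Fridays with 35, 28, 28, 35, 28, 28-day gaps.
Each is the final Friday of its month — October 31, 2008 is past the 28th, so '4th Friday' doesn't fit.
Last Friday of April 2009: April 24, 2009.
Last Friday of May 2009: May 29, 2009.
June 2009 ends with Friday June 26, 2009.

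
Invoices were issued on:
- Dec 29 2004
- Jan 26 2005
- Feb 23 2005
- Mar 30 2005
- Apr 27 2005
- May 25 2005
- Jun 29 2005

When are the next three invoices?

Jul 27 2005, Aug 31 2005, Sep 28 2005

These are Wednesdays with 28, 28, 35, 28, 28, 35-day gaps.
Each is the final Wednesday of its month — Dec 29 2004 is past the 28th, so '4th Wednesday' doesn't fit.
July 2005 ends with Wednesday Jul 27 2005.
August 2005 ends with Wednesday Aug 31 2005.
September 2005 ends with Wednesday Sep 28 2005.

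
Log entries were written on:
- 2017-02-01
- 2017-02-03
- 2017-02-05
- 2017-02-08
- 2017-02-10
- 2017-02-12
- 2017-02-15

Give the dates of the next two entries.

Gaps: 2, 2, 3, 2, 2, 3 days — not constant, but cyclic with period 3.
The events fall on every Wednesday, Friday and Sunday.
Next Friday: 2017-02-17.
The following Sunday is 2017-02-19.

2017-02-17, 2017-02-19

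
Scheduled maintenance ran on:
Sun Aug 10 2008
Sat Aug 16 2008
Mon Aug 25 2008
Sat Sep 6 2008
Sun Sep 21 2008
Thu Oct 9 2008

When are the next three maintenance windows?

Thu Oct 30 2008, Sun Nov 23 2008, Sat Dec 20 2008

The spacing grows by 3 each time: 6, 9, 12, 15, 18 days.
Next gap: 21 days. Thu Oct 9 2008 + 21 days = Thu Oct 30 2008.
Next gap: 24 days. Thu Oct 30 2008 + 24 days = Sun Nov 23 2008.
Next gap: 27 days. Sun Nov 23 2008 + 27 days = Sat Dec 20 2008.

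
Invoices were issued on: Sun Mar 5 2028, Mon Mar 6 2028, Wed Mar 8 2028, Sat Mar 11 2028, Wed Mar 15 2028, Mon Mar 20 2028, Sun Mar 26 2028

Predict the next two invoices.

Gaps: 1, 2, 3, 4, 5, 6 days — each gap is 1 larger than the previous one.
Next gap: 7 days. Sun Mar 26 2028 + 7 days = Sun Apr 2 2028.
Next gap: 8 days. Sun Apr 2 2028 + 8 days = Mon Apr 10 2028.

Sun Apr 2 2028, Mon Apr 10 2028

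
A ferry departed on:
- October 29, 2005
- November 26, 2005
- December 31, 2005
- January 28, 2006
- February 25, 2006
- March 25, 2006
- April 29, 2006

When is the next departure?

May 27, 2006

Every date is a Saturday; gaps 28, 35, 28, 28, 28, 35 days.
Each is the last Saturday of its month (at least one falls on the 29th or later, ruling out '4th Saturday').
Last Saturday of May 2006: May 27, 2006.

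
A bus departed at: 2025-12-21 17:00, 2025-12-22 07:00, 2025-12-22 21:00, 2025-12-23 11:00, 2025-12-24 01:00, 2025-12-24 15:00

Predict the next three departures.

Spacing: 14, 14, 14, 14, 14 h — constant 14 h.
2025-12-24 15:00 + 14 h = 2025-12-25 05:00.
2025-12-25 05:00 + 14 h = 2025-12-25 19:00.
2025-12-25 19:00 + 14 h = 2025-12-26 09:00.

2025-12-25 05:00, 2025-12-25 19:00, 2025-12-26 09:00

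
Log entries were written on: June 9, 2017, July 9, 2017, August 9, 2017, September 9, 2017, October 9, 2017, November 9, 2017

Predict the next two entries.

December 9, 2017; January 9, 2018

The day-of-month is always 9 (30, 31, 31, 30, 31 days between events).
So this recurs on the 9th of each month.
December 2017: December 9, 2017.
Next: January 2018 → January 9, 2018.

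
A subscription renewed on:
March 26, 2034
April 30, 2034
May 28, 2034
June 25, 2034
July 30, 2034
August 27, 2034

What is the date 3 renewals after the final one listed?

November 26, 2034

Every date is a Sunday; gaps 35, 28, 28, 35, 28 days.
Each is the last Sunday of its month (at least one falls on the 29th or later, ruling out '4th Sunday').
Last Sunday of September 2034: September 24, 2034.
Last Sunday of October 2034: October 29, 2034.
Last Sunday of November 2034: November 26, 2034.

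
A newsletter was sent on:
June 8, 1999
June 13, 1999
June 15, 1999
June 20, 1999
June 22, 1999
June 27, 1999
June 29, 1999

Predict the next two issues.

Every event lands on a Tuesday or Sunday (gaps cycle 5, 2, 5, 2, 5, 2).
So the schedule is: every Tuesday and Sunday.
The following Sunday is July 4, 1999.
Next Tuesday: July 6, 1999.

July 4, 1999; July 6, 1999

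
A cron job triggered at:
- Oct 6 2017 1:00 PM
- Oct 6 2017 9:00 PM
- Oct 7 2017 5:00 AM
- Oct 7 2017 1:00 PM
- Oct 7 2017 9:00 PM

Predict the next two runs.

Oct 8 2017 5:00 AM, Oct 8 2017 1:00 PM

Spacing: 8, 8, 8, 8 h — constant 8 h.
Oct 7 2017 9:00 PM + 8 h = Oct 8 2017 5:00 AM.
Oct 8 2017 5:00 AM + 8 h = Oct 8 2017 1:00 PM.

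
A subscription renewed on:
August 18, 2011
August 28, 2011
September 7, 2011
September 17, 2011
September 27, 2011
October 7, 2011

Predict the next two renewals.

Gaps between consecutive events: 10, 10, 10, 10, 10 days — a constant 10-day interval.
October 7, 2011 + 10 days = October 17, 2011.
October 17, 2011 + 10 days = October 27, 2011.

October 17, 2011; October 27, 2011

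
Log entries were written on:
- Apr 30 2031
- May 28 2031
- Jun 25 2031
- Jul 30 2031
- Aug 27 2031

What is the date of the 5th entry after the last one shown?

Every date is a Wednesday; gaps 28, 28, 35, 28 days.
Each is the last Wednesday of its month (at least one falls on the 29th or later, ruling out '4th Wednesday').
September 2031 ends with Wednesday Sep 24 2031.
October 2031 ends with Wednesday Oct 29 2031.
November 2031 ends with Wednesday Nov 26 2031.
December 2031 ends with Wednesday Dec 31 2031.
January 2032 ends with Wednesday Jan 28 2032.

Jan 28 2032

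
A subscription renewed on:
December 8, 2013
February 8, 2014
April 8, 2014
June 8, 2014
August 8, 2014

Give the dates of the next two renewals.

Each date is the 8th; the gaps (62, 59, 61, 61) track the month lengths.
The rule is the 8th of every 2 months.
October 2014: October 8, 2014.
Next: December 2014 → December 8, 2014.

October 8, 2014; December 8, 2014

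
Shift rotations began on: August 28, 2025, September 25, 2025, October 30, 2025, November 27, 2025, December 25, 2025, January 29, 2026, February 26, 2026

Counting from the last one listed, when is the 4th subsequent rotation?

These are Thursdays with 28, 35, 28, 28, 35, 28-day gaps.
Each is the final Thursday of its month — October 30, 2025 is past the 28th, so '4th Thursday' doesn't fit.
Last Thursday of March 2026: March 26, 2026.
April 2026 ends with Thursday April 30, 2026.
Last Thursday of May 2026: May 28, 2026.
June 2026 ends with Thursday June 25, 2026.

June 25, 2026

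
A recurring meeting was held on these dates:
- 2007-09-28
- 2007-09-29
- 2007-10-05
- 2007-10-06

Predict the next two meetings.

2007-10-12, 2007-10-13

The gap pattern 1, 6, 1 repeats every 2 events.
These are the Fridays and Saturdays of each week.
The following Friday is 2007-10-12.
The following Saturday is 2007-10-13.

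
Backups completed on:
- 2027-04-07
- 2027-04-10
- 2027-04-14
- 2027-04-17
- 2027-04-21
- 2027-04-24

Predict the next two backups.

2027-04-28, 2027-05-01

Every event lands on a Wednesday or Saturday (gaps cycle 3, 4, 3, 4, 3).
So the schedule is: every Wednesday and Saturday.
The following Wednesday is 2027-04-28.
The following Saturday is 2027-05-01.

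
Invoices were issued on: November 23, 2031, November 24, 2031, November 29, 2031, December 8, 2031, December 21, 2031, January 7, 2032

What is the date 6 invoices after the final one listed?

Gaps: 1, 5, 9, 13, 17 days — each gap is 4 larger than the previous one.
Next gap: 21 days. January 7, 2032 + 21 days = January 28, 2032.
Next gap: 25 days. January 28, 2032 + 25 days = February 22, 2032.
Next gap: 29 days. February 22, 2032 + 29 days = March 22, 2032.
Next gap: 33 days. March 22, 2032 + 33 days = April 24, 2032.
Next gap: 37 days. April 24, 2032 + 37 days = May 31, 2032.
Next gap: 41 days. May 31, 2032 + 41 days = July 11, 2032.

July 11, 2032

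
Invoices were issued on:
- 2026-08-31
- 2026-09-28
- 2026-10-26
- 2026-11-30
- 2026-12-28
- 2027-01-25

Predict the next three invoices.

Every date is a Monday; gaps 28, 28, 35, 28, 28 days.
Each is the last Monday of its month (at least one falls on the 29th or later, ruling out '4th Monday').
Last Monday of February 2027: 2027-02-22.
Last Monday of March 2027: 2027-03-29.
April 2027 ends with Monday 2027-04-26.

2027-02-22, 2027-03-29, 2027-04-26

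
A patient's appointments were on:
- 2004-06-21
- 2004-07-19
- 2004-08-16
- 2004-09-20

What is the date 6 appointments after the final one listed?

2005-03-21

All dates are Mondays, 28, 28, 35 days apart.
Specifically, the 3rd Monday of each month.
October 2004 — 3rd Monday is 2004-10-18.
3rd Monday of November 2004: 2004-11-15.
December 2004 — 3rd Monday is 2004-12-20.
January 2005 — 3rd Monday is 2005-01-17.
3rd Monday of February 2005: 2005-02-21.
March 2005 — 3rd Monday is 2005-03-21.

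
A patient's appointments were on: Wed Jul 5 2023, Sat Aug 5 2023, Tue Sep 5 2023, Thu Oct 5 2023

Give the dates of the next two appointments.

Each date is the 5th; the gaps (31, 31, 30) track the month lengths.
The rule is the 5th of each month.
Next: November 2023 → Sun Nov 5 2023.
December 2023: Tue Dec 5 2023.

Sun Nov 5 2023, Tue Dec 5 2023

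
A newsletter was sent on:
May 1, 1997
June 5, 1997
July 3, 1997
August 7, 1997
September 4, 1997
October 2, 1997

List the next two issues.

November 6, 1997; December 4, 1997

All dates are Thursdays, 35, 28, 35, 28, 28 days apart.
Specifically, the 1st Thursday of each month.
November 1997 — 1st Thursday is November 6, 1997.
1st Thursday of December 1997: December 4, 1997.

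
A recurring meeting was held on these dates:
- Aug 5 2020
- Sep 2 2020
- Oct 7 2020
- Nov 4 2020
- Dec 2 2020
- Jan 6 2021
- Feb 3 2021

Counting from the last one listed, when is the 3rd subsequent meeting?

These are Wednesdays at 28- or 35-day spacing (28, 35, 28, 28, 35, 28).
The pattern: 1st Wednesday of the month.
1st Wednesday of March 2021: Mar 3 2021.
1st Wednesday of April 2021: Apr 7 2021.
May 2021 — 1st Wednesday is May 5 2021.

May 5 2021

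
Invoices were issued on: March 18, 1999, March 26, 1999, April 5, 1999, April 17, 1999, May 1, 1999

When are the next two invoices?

Gaps: 8, 10, 12, 14 days — each gap is 2 larger than the previous one.
Next gap: 16 days. May 1, 1999 + 16 days = May 17, 1999.
Next gap: 18 days. May 17, 1999 + 18 days = June 4, 1999.

May 17, 1999; June 4, 1999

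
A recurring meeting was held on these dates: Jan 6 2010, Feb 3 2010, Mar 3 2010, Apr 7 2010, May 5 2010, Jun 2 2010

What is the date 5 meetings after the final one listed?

Nov 3 2010

These are Wednesdays at 28- or 35-day spacing (28, 28, 35, 28, 28).
The pattern: 1st Wednesday of the month.
1st Wednesday of July 2010: Jul 7 2010.
August 2010 — 1st Wednesday is Aug 4 2010.
1st Wednesday of September 2010: Sep 1 2010.
1st Wednesday of October 2010: Oct 6 2010.
1st Wednesday of November 2010: Nov 3 2010.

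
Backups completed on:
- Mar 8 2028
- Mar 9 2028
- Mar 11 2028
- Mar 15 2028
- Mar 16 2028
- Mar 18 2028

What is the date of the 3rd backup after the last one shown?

Mar 25 2028

Gaps: 1, 2, 4, 1, 2 days — not constant, but cyclic with period 3.
The events fall on every Wednesday, Thursday and Saturday.
Next Wednesday: Mar 22 2028.
Next Thursday: Mar 23 2028.
The following Saturday is Mar 25 2028.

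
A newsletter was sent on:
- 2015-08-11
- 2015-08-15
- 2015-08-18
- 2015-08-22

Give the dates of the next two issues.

Every event lands on a Tuesday or Saturday (gaps cycle 4, 3, 4).
So the schedule is: every Tuesday and Saturday.
The following Tuesday is 2015-08-25.
The following Saturday is 2015-08-29.

2015-08-25, 2015-08-29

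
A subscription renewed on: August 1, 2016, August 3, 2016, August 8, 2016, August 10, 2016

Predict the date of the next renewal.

Gaps: 2, 5, 2 days — not constant, but cyclic with period 2.
The events fall on every Monday and Wednesday.
Next Monday: August 15, 2016.

August 15, 2016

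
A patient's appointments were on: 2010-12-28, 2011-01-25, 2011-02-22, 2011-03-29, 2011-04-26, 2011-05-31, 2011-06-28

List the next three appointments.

2011-07-26, 2011-08-30, 2011-09-27

These are Tuesdays with 28, 28, 35, 28, 35, 28-day gaps.
Each is the final Tuesday of its month — 2011-03-29 is past the 28th, so '4th Tuesday' doesn't fit.
Last Tuesday of July 2011: 2011-07-26.
Last Tuesday of August 2011: 2011-08-30.
Last Tuesday of September 2011: 2011-09-27.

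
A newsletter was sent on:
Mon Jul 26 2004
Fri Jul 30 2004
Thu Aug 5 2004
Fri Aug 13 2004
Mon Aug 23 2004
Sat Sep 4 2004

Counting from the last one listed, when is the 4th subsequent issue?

Thu Nov 11 2004

Gaps: 4, 6, 8, 10, 12 days — each gap is 2 larger than the previous one.
Next gap: 14 days. Sat Sep 4 2004 + 14 days = Sat Sep 18 2004.
Next gap: 16 days. Sat Sep 18 2004 + 16 days = Mon Oct 4 2004.
Next gap: 18 days. Mon Oct 4 2004 + 18 days = Fri Oct 22 2004.
Next gap: 20 days. Fri Oct 22 2004 + 20 days = Thu Nov 11 2004.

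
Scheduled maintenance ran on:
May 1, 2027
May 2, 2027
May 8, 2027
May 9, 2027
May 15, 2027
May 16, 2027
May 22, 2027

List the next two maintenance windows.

The gap pattern 1, 6, 1, 6, 1, 6 repeats every 2 events.
These are the Saturdays and Sundays of each week.
The following Sunday is May 23, 2027.
The following Saturday is May 29, 2027.

May 23, 2027; May 29, 2027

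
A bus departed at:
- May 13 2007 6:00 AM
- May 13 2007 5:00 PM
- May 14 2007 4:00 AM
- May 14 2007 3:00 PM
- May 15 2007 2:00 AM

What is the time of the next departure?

May 15 2007 1:00 PM

Spacing: 11, 11, 11, 11 h — constant 11 h.
May 15 2007 2:00 AM + 11 h = May 15 2007 1:00 PM.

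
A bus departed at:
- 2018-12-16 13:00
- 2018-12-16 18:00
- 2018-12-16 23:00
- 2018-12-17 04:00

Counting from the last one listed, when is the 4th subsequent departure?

2018-12-18 00:00

Gaps: 5, 5, 5 hours — each event is 5 hours after the previous one.
2018-12-17 04:00 + 5 h = 2018-12-17 09:00.
2018-12-17 09:00 + 5 h = 2018-12-17 14:00.
2018-12-17 14:00 + 5 h = 2018-12-17 19:00.
2018-12-17 19:00 + 5 h = 2018-12-18 00:00.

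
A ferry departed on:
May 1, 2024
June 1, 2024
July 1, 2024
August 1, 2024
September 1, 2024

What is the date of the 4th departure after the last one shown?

Each date is the 1st; the gaps (31, 30, 31, 31) track the month lengths.
The rule is the 1st of each month.
Next: October 2024 → October 1, 2024.
November 2024: November 1, 2024.
December 2024: December 1, 2024.
Next: January 2025 → January 1, 2025.

January 1, 2025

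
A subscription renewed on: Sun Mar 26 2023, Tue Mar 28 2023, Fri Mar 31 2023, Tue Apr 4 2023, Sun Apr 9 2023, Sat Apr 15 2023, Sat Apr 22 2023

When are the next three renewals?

Intervals are 2, 3, 4, 5, 6, 7 days — an arithmetic progression with common difference 1.
Next gap: 8 days. Sat Apr 22 2023 + 8 days = Sun Apr 30 2023.
Next gap: 9 days. Sun Apr 30 2023 + 9 days = Tue May 9 2023.
Next gap: 10 days. Tue May 9 2023 + 10 days = Fri May 19 2023.

Sun Apr 30 2023, Tue May 9 2023, Fri May 19 2023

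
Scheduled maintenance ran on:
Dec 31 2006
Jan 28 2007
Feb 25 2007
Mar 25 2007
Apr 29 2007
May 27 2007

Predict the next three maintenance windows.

Jun 24 2007, Jul 29 2007, Aug 26 2007

Every date is a Sunday; gaps 28, 28, 28, 35, 28 days.
Each is the last Sunday of its month (at least one falls on the 29th or later, ruling out '4th Sunday').
Last Sunday of June 2007: Jun 24 2007.
Last Sunday of July 2007: Jul 29 2007.
Last Sunday of August 2007: Aug 26 2007.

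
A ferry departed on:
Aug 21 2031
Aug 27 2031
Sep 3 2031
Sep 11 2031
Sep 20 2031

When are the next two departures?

The spacing grows by 1 each time: 6, 7, 8, 9 days.
Next gap: 10 days. Sep 20 2031 + 10 days = Sep 30 2031.
Next gap: 11 days. Sep 30 2031 + 11 days = Oct 11 2031.

Sep 30 2031, Oct 11 2031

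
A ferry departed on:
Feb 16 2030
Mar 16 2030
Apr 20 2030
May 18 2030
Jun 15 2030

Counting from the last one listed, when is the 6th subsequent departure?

All dates are Saturdays, 28, 35, 28, 28 days apart.
Specifically, the 3rd Saturday of each month.
3rd Saturday of July 2030: Jul 20 2030.
3rd Saturday of August 2030: Aug 17 2030.
September 2030 — 3rd Saturday is Sep 21 2030.
3rd Saturday of October 2030: Oct 19 2030.
November 2030 — 3rd Saturday is Nov 16 2030.
December 2030 — 3rd Saturday is Dec 21 2030.

Dec 21 2030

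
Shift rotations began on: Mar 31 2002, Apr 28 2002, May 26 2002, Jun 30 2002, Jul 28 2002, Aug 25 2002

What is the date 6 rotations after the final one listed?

Feb 23 2003

These are Sundays with 28, 28, 35, 28, 28-day gaps.
Each is the final Sunday of its month — Mar 31 2002 is past the 28th, so '4th Sunday' doesn't fit.
Last Sunday of September 2002: Sep 29 2002.
Last Sunday of October 2002: Oct 27 2002.
Last Sunday of November 2002: Nov 24 2002.
Last Sunday of December 2002: Dec 29 2002.
January 2003 ends with Sunday Jan 26 2003.
Last Sunday of February 2003: Feb 23 2003.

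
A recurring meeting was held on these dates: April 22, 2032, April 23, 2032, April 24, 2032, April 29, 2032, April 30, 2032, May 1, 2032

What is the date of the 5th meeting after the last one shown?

Gaps: 1, 1, 5, 1, 1 days — not constant, but cyclic with period 3.
The events fall on every Thursday, Friday and Saturday.
Next Thursday: May 6, 2032.
Next Friday: May 7, 2032.
Next Saturday: May 8, 2032.
Next Thursday: May 13, 2032.
Next Friday: May 14, 2032.

May 14, 2032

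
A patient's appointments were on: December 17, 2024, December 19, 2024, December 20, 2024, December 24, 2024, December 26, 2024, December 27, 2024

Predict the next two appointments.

The gap pattern 2, 1, 4, 2, 1 repeats every 3 events.
These are the Tuesdays, Thursdays and Fridays of each week.
Next Tuesday: December 31, 2024.
Next Thursday: January 2, 2025.

December 31, 2024; January 2, 2025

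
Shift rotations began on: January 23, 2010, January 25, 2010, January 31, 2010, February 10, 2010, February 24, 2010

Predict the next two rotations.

Gaps: 2, 6, 10, 14 days — each gap is 4 larger than the previous one.
Next gap: 18 days. February 24, 2010 + 18 days = March 14, 2010.
Next gap: 22 days. March 14, 2010 + 22 days = April 5, 2010.

March 14, 2010; April 5, 2010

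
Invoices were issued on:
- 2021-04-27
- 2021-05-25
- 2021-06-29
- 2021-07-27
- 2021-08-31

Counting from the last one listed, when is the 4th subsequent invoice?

2021-12-28

Every date is a Tuesday; gaps 28, 35, 28, 35 days.
Each is the last Tuesday of its month (at least one falls on the 29th or later, ruling out '4th Tuesday').
Last Tuesday of September 2021: 2021-09-28.
Last Tuesday of October 2021: 2021-10-26.
Last Tuesday of November 2021: 2021-11-30.
Last Tuesday of December 2021: 2021-12-28.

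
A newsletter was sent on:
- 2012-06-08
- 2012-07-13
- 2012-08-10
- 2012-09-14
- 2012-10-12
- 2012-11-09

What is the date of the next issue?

All dates are Fridays, 35, 28, 35, 28, 28 days apart.
Specifically, the 2nd Friday of each month.
2nd Friday of December 2012: 2012-12-14.

2012-12-14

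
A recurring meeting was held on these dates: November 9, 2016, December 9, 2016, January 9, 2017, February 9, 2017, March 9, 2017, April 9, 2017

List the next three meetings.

May 9, 2017; June 9, 2017; July 9, 2017

The day-of-month is always 9 (30, 31, 31, 28, 31 days between events).
So this recurs on the 9th of each month.
Next: May 2017 → May 9, 2017.
June 2017: June 9, 2017.
Next: July 2017 → July 9, 2017.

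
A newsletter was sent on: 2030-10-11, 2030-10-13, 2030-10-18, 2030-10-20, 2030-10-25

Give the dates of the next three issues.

2030-10-27, 2030-11-01, 2030-11-03

Every event lands on a Friday or Sunday (gaps cycle 2, 5, 2, 5).
So the schedule is: every Friday and Sunday.
Next Sunday: 2030-10-27.
Next Friday: 2030-11-01.
Next Sunday: 2030-11-03.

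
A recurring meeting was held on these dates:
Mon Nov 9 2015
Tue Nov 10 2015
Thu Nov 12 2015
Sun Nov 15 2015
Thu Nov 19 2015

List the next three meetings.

The spacing grows by 1 each time: 1, 2, 3, 4 days.
Next gap: 5 days. Thu Nov 19 2015 + 5 days = Tue Nov 24 2015.
Next gap: 6 days. Tue Nov 24 2015 + 6 days = Mon Nov 30 2015.
Next gap: 7 days. Mon Nov 30 2015 + 7 days = Mon Dec 7 2015.

Tue Nov 24 2015, Mon Nov 30 2015, Mon Dec 7 2015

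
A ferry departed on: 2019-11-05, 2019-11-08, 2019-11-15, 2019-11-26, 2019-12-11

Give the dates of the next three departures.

2019-12-30, 2020-01-22, 2020-02-18

Intervals are 3, 7, 11, 15 days — an arithmetic progression with common difference 4.
Next gap: 19 days. 2019-12-11 + 19 days = 2019-12-30.
Next gap: 23 days. 2019-12-30 + 23 days = 2020-01-22.
Next gap: 27 days. 2020-01-22 + 27 days = 2020-02-18.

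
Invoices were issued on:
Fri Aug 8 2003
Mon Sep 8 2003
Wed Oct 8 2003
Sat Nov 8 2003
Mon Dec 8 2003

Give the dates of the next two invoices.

The day-of-month is always 8 (31, 30, 31, 30 days between events).
So this recurs on the 8th of each month.
Next: January 2004 → Thu Jan 8 2004.
Next: February 2004 → Sun Feb 8 2004.

Thu Jan 8 2004, Sun Feb 8 2004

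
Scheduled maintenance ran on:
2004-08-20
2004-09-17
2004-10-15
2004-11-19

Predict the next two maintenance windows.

Gaps: 28, 28, 35 days — a mix of 28 and 35. Every date is a Friday.
Each is the 3rd Friday of its month.
3rd Friday of December 2004: 2004-12-17.
3rd Friday of January 2005: 2005-01-21.

2004-12-17, 2005-01-21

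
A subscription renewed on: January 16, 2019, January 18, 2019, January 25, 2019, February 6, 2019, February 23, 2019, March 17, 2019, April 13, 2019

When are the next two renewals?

The spacing grows by 5 each time: 2, 7, 12, 17, 22, 27 days.
Next gap: 32 days. April 13, 2019 + 32 days = May 15, 2019.
Next gap: 37 days. May 15, 2019 + 37 days = June 21, 2019.

May 15, 2019; June 21, 2019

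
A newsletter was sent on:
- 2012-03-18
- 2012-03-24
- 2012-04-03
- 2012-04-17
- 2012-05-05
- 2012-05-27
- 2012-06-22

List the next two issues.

Gaps: 6, 10, 14, 18, 22, 26 days — each gap is 4 larger than the previous one.
Next gap: 30 days. 2012-06-22 + 30 days = 2012-07-22.
Next gap: 34 days. 2012-07-22 + 34 days = 2012-08-25.

2012-07-22, 2012-08-25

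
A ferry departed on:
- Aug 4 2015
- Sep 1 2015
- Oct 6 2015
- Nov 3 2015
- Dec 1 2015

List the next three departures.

Gaps: 28, 35, 28, 28 days — a mix of 28 and 35. Every date is a Tuesday.
Each is the 1st Tuesday of its month.
January 2016 — 1st Tuesday is Jan 5 2016.
1st Tuesday of February 2016: Feb 2 2016.
1st Tuesday of March 2016: Mar 1 2016.

Jan 5 2016, Feb 2 2016, Mar 1 2016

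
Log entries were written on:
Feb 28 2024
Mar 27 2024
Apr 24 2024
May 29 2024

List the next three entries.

These are Wednesdays with 28, 28, 35-day gaps.
Each is the final Wednesday of its month — May 29 2024 is past the 28th, so '4th Wednesday' doesn't fit.
Last Wednesday of June 2024: Jun 26 2024.
July 2024 ends with Wednesday Jul 31 2024.
August 2024 ends with Wednesday Aug 28 2024.

Jun 26 2024, Jul 31 2024, Aug 28 2024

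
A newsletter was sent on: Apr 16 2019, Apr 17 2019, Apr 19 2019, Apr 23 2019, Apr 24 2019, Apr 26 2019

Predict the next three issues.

Apr 30 2019, May 1 2019, May 3 2019

The gap pattern 1, 2, 4, 1, 2 repeats every 3 events.
These are the Tuesdays, Wednesdays and Fridays of each week.
Next Tuesday: Apr 30 2019.
Next Wednesday: May 1 2019.
Next Friday: May 3 2019.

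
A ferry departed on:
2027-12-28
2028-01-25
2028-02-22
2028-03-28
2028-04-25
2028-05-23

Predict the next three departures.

These are Tuesdays at 28- or 35-day spacing (28, 28, 35, 28, 28).
The pattern: 4th Tuesday of the month.
4th Tuesday of June 2028: 2028-06-27.
4th Tuesday of July 2028: 2028-07-25.
August 2028 — 4th Tuesday is 2028-08-22.

2028-06-27, 2028-07-25, 2028-08-22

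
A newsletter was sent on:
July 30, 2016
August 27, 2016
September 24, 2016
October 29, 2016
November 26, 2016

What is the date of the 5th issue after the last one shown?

All Saturdays; the gaps (28, 28, 35, 28) vary with month length.
This is the last Saturday of each month.
Last Saturday of December 2016: December 31, 2016.
January 2017 ends with Saturday January 28, 2017.
February 2017 ends with Saturday February 25, 2017.
March 2017 ends with Saturday March 25, 2017.
Last Saturday of April 2017: April 29, 2017.

April 29, 2017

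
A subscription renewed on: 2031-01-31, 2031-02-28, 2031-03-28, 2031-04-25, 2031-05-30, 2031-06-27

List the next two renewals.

2031-07-25, 2031-08-29

These are Fridays with 28, 28, 28, 35, 28-day gaps.
Each is the final Friday of its month — 2031-01-31 is past the 28th, so '4th Friday' doesn't fit.
July 2031 ends with Friday 2031-07-25.
Last Friday of August 2031: 2031-08-29.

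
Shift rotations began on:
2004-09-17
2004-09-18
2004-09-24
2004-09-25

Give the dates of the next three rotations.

Gaps: 1, 6, 1 days — not constant, but cyclic with period 2.
The events fall on every Friday and Saturday.
The following Friday is 2004-10-01.
Next Saturday: 2004-10-02.
Next Friday: 2004-10-08.

2004-10-01, 2004-10-02, 2004-10-08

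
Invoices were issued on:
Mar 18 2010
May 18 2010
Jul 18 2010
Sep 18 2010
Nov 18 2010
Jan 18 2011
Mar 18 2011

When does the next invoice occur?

May 18 2011

Each date is the 18th; the gaps (61, 61, 62, 61, 61, 59) track the month lengths.
The rule is the 18th of every 2 months.
Next: May 2011 → May 18 2011.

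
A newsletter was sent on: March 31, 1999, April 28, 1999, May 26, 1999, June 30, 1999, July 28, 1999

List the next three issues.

August 25, 1999; September 29, 1999; October 27, 1999

Every date is a Wednesday; gaps 28, 28, 35, 28 days.
Each is the last Wednesday of its month (at least one falls on the 29th or later, ruling out '4th Wednesday').
Last Wednesday of August 1999: August 25, 1999.
September 1999 ends with Wednesday September 29, 1999.
October 1999 ends with Wednesday October 27, 1999.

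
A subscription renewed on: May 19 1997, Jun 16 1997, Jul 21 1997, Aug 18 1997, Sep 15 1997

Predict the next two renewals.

Oct 20 1997, Nov 17 1997

Gaps: 28, 35, 28, 28 days — a mix of 28 and 35. Every date is a Monday.
Each is the 3rd Monday of its month.
October 1997 — 3rd Monday is Oct 20 1997.
November 1997 — 3rd Monday is Nov 17 1997.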